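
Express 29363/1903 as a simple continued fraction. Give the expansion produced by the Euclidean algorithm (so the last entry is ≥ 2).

29363 = 15·1903 + 818
1903 = 2·818 + 267
818 = 3·267 + 17
267 = 15·17 + 12
17 = 1·12 + 5
12 = 2·5 + 2
5 = 2·2 + 1
2 = 2·1 + 0  (stop)
So 29363/1903 = [15; 2, 3, 15, 1, 2, 2, 2].

[15; 2, 3, 15, 1, 2, 2, 2]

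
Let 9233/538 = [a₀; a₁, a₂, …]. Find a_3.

9233 = 17·538 + 87   →  a_0 = 17
538 = 6·87 + 16   →  a_1 = 6
87 = 5·16 + 7   →  a_2 = 5
16 = 2·7 + 2   →  a_3 = 2

2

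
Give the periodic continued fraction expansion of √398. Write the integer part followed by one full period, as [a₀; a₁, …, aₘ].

a₀ = ⌊√398⌋ = 19.
With m₀=0, d₀=1 and mₖ₊₁ = dₖaₖ − mₖ, dₖ₊₁ = (n − mₖ₊₁²)/dₖ, aₖ₊₁ = ⌊(a₀+mₖ₊₁)/dₖ₊₁⌋:
  k=1: m=19, d=37, a=1
  k=2: m=18, d=2, a=18
  k=3: m=18, d=37, a=1
  k=4: m=19, d=1, a=38
d=1 and a=2a₀=38 at k=4, so the next step gives (m, d) = (19, 37) again — its k=1 value — and the period has length 4.

[19; 1, 18, 1, 38]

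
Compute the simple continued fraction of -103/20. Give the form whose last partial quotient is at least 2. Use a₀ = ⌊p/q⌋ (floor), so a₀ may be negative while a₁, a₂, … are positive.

-103 = -6*20 + 17
20 = 1*17 + 3
17 = 5*3 + 2
3 = 1*2 + 1
2 = 2*1 + 0  (stop)
So -103/20 = [-6; 1, 5, 1, 2].

[-6; 1, 5, 1, 2]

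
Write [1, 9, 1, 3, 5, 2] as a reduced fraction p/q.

Fold from the inside: start with 2/1.
  5 + 1/2 = 11/2
  3 + 2/11 = 35/11
  1 + 11/35 = 46/35
  9 + 35/46 = 449/46
  1 + 46/449 = 495/449

495/449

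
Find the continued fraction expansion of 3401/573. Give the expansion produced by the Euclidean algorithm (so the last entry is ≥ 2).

[5; 1, 14, 2, 18]

3401 = 5*573 + 536
573 = 1*536 + 37
536 = 14*37 + 18
37 = 2*18 + 1
18 = 18*1 + 0  (stop)
So 3401/573 = [5; 1, 14, 2, 18].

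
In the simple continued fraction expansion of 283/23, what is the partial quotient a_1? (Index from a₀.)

283 = 12·23 + 7   →  a_0 = 12
23 = 3·7 + 2   →  a_1 = 3

3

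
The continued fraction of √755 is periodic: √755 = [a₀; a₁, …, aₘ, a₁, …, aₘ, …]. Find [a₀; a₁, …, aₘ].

a₀ = ⌊√755⌋ = 27.
With m₀=0, d₀=1 and mₖ₊₁ = dₖaₖ − mₖ, dₖ₊₁ = (n − mₖ₊₁²)/dₖ, aₖ₊₁ = ⌊(a₀+mₖ₊₁)/dₖ₊₁⌋:
  k=1: m=27, d=26, a=2
  k=2: m=25, d=5, a=10
  k=3: m=25, d=26, a=2
  k=4: m=27, d=1, a=54
d=1 and a=2a₀=54 at k=4, so the next step gives (m, d) = (27, 26) again — its k=1 value — and the period has length 4.

[27; 2, 10, 2, 54]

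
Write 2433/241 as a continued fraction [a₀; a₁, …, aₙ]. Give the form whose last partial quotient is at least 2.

2433 = 10·241 + 23
241 = 10·23 + 11
23 = 2·11 + 1
11 = 11·1 + 0  (stop)
So 2433/241 = [10; 10, 2, 11].

[10; 10, 2, 11]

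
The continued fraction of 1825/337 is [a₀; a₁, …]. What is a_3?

2

1825 = 5·337 + 140   →  a_0 = 5
337 = 2·140 + 57   →  a_1 = 2
140 = 2·57 + 26   →  a_2 = 2
57 = 2·26 + 5   →  a_3 = 2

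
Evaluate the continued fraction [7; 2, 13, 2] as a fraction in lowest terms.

419/56

Using pₖ = aₖpₖ₋₁ + pₖ₋₂ and qₖ = aₖqₖ₋₁ + qₖ₋₂:
  k=0: a=7, p=7, q=1
  k=1: a=2, p=15, q=2
  k=2: a=13, p=202, q=27
  k=3: a=2, p=419, q=56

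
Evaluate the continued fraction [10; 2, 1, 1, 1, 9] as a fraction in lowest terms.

Fold from the inside: start with 9/1.
  1 + 1/9 = 10/9
  1 + 9/10 = 19/10
  1 + 10/19 = 29/19
  2 + 19/29 = 77/29
  10 + 29/77 = 799/77

799/77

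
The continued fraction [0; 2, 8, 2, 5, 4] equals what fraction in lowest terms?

Fold from the inside: start with 4/1.
  5 + 1/4 = 21/4
  2 + 4/21 = 46/21
  8 + 21/46 = 389/46
  2 + 46/389 = 824/389
  0 + 389/824 = 389/824

389/824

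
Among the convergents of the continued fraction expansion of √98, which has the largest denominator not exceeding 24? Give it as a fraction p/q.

√98 = [9; 1, 8, 1, 18, …] (period length 4).
Convergents:
  p_0/q_0 = 9/1
  p_1/q_1 = 10/1
  p_2/q_2 = 89/9
  p_3/q_3 = 99/10
  p_4/q_4 = 1871/189
q_3 = 10 ≤ 24 < 189 = q_4, so the answer is 99/10.

99/10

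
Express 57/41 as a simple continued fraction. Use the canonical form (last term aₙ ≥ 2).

[1; 2, 1, 1, 3, 2]

57 = 1·41 + 16
41 = 2·16 + 9
16 = 1·9 + 7
9 = 1·7 + 2
7 = 3·2 + 1
2 = 2·1 + 0  (stop)
So 57/41 = [1; 2, 1, 1, 3, 2].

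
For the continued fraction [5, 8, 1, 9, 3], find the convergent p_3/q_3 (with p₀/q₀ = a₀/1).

455/89

Using pₖ = aₖpₖ₋₁ + pₖ₋₂, qₖ = aₖqₖ₋₁ + qₖ₋₂ (with p₋₁=1, p₋₂=0, q₋₁=0, q₋₂=1):
  k=0: a=5, p=5, q=1
  k=1: a=8, p=41, q=8
  k=2: a=1, p=46, q=9
  k=3: a=9, p=455, q=89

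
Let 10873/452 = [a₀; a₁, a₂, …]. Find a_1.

18

10873 = 24·452 + 25   →  a_0 = 24
452 = 18·25 + 2   →  a_1 = 18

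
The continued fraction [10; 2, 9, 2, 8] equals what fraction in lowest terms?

3551/339

Fold from the inside: start with 8/1.
  2 + 1/8 = 17/8
  9 + 8/17 = 161/17
  2 + 17/161 = 339/161
  10 + 161/339 = 3551/339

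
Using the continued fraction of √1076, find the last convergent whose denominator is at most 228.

√1076 = [32; 1, 4, 16, 4, 1, 64, …] (period length 6).
Convergents:
  p_0/q_0 = 32/1
  p_1/q_1 = 33/1
  p_2/q_2 = 164/5
  p_3/q_3 = 2657/81
  p_4/q_4 = 10792/329
q_3 = 81 ≤ 228 < 329 = q_4, so the answer is 2657/81.

2657/81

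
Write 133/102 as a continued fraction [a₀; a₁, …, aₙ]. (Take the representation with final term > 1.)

133 = 1·102 + 31
102 = 3·31 + 9
31 = 3·9 + 4
9 = 2·4 + 1
4 = 4·1 + 0  (stop)
So 133/102 = [1; 3, 3, 2, 4].

[1; 3, 3, 2, 4]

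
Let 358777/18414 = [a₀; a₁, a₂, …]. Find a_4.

358777 = 19·18414 + 8911   →  a_0 = 19
18414 = 2·8911 + 592   →  a_1 = 2
8911 = 15·592 + 31   →  a_2 = 15
592 = 19·31 + 3   →  a_3 = 19
31 = 10·3 + 1   →  a_4 = 10

10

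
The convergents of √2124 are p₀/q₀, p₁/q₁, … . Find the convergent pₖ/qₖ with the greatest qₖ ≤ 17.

√2124 = [46; 11, 1, 1, 22, 1, 1, 11, 92, …] (period length 8).
Convergents:
  p_0/q_0 = 46/1
  p_1/q_1 = 507/11
  p_2/q_2 = 553/12
  p_3/q_3 = 1060/23
q_2 = 12 ≤ 17 < 23 = q_3, so the answer is 553/12.

553/12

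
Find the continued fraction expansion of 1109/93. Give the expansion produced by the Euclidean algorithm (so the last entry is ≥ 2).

1109 = 11·93 + 86
93 = 1·86 + 7
86 = 12·7 + 2
7 = 3·2 + 1
2 = 2·1 + 0  (stop)
So 1109/93 = [11; 1, 12, 3, 2].

[11; 1, 12, 3, 2]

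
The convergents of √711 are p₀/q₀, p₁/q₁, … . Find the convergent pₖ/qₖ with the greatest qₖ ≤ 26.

80/3

√711 = [26; 1, 1, 1, 52, …] (period length 4).
Convergents:
  p_0/q_0 = 26/1
  p_1/q_1 = 27/1
  p_2/q_2 = 53/2
  p_3/q_3 = 80/3
  p_4/q_4 = 4213/158
q_3 = 3 ≤ 26 < 158 = q_4, so the answer is 80/3.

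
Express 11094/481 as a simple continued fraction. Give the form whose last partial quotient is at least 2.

11094 = 23*481 + 31
481 = 15*31 + 16
31 = 1*16 + 15
16 = 1*15 + 1
15 = 15*1 + 0  (stop)
So 11094/481 = [23; 15, 1, 1, 15].

[23; 15, 1, 1, 15]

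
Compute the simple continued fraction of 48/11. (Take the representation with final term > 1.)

[4; 2, 1, 3]

48 = 4*11 + 4
11 = 2*4 + 3
4 = 1*3 + 1
3 = 3*1 + 0  (stop)
So 48/11 = [4; 2, 1, 3].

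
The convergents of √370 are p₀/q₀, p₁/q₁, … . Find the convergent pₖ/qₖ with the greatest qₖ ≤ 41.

327/17

√370 = [19; 4, 4, 38, …] (period length 3).
Convergents:
  p_0/q_0 = 19/1
  p_1/q_1 = 77/4
  p_2/q_2 = 327/17
  p_3/q_3 = 12503/650
q_2 = 17 ≤ 41 < 650 = q_3, so the answer is 327/17.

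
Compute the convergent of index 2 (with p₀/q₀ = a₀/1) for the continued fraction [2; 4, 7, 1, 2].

Using pₖ = aₖpₖ₋₁ + pₖ₋₂, qₖ = aₖqₖ₋₁ + qₖ₋₂ (with p₋₁=1, p₋₂=0, q₋₁=0, q₋₂=1):
  k=0: a=2, p=2, q=1
  k=1: a=4, p=9, q=4
  k=2: a=7, p=65, q=29

65/29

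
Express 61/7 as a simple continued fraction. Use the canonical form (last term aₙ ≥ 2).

61 = 8*7 + 5
7 = 1*5 + 2
5 = 2*2 + 1
2 = 2*1 + 0  (stop)
So 61/7 = [8; 1, 2, 2].

[8; 1, 2, 2]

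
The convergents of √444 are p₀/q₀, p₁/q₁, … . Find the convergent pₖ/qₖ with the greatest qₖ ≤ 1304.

12411/589

√444 = [21; 14, 42, …] (period length 2).
Convergents:
  p_0/q_0 = 21/1
  p_1/q_1 = 295/14
  p_2/q_2 = 12411/589
  p_3/q_3 = 174049/8260
q_2 = 589 ≤ 1304 < 8260 = q_3, so the answer is 12411/589.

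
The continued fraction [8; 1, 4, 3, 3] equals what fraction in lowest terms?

Fold from the inside: start with 3/1.
  3 + 1/3 = 10/3
  4 + 3/10 = 43/10
  1 + 10/43 = 53/43
  8 + 43/53 = 467/53

467/53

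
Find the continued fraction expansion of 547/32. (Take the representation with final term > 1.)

547 = 17·32 + 3
32 = 10·3 + 2
3 = 1·2 + 1
2 = 2·1 + 0  (stop)
So 547/32 = [17; 10, 1, 2].

[17; 10, 1, 2]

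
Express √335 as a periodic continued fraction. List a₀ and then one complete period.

[18; 3, 3, 3, 36]

a₀ = ⌊√335⌋ = 18.
With m₀=0, d₀=1 and mₖ₊₁ = dₖaₖ − mₖ, dₖ₊₁ = (n − mₖ₊₁²)/dₖ, aₖ₊₁ = ⌊(a₀+mₖ₊₁)/dₖ₊₁⌋:
  k=1: m=18, d=11, a=3
  k=2: m=15, d=10, a=3
  k=3: m=15, d=11, a=3
  k=4: m=18, d=1, a=36
d=1 and a=2a₀=36 at k=4, so the next step gives (m, d) = (18, 11) again — its k=1 value — and the period has length 4.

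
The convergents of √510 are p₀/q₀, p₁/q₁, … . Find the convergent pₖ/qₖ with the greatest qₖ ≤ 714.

√510 = [22; 1, 1, 2, 1, 1, 44, …] (period length 6).
Convergents:
  p_0/q_0 = 22/1
  p_1/q_1 = 23/1
  p_2/q_2 = 45/2
  p_3/q_3 = 113/5
  p_4/q_4 = 158/7
  p_5/q_5 = 271/12
  p_6/q_6 = 12082/535
  p_7/q_7 = 12353/547
  p_8/q_8 = 24435/1082
q_7 = 547 ≤ 714 < 1082 = q_8, so the answer is 12353/547.

12353/547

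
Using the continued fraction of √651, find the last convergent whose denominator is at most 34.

842/33

√651 = [25; 1, 1, 16, 1, 1, 50, …] (period length 6).
Convergents:
  p_0/q_0 = 25/1
  p_1/q_1 = 26/1
  p_2/q_2 = 51/2
  p_3/q_3 = 842/33
  p_4/q_4 = 893/35
q_3 = 33 ≤ 34 < 35 = q_4, so the answer is 842/33.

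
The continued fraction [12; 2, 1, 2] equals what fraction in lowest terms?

Fold from the inside: start with 2/1.
  1 + 1/2 = 3/2
  2 + 2/3 = 8/3
  12 + 3/8 = 99/8

99/8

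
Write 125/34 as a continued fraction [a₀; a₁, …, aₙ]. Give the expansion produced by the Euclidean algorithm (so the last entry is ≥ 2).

125 = 3·34 + 23
34 = 1·23 + 11
23 = 2·11 + 1
11 = 11·1 + 0  (stop)
So 125/34 = [3; 1, 2, 11].

[3; 1, 2, 11]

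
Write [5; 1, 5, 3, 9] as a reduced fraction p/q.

Fold from the inside: start with 9/1.
  3 + 1/9 = 28/9
  5 + 9/28 = 149/28
  1 + 28/149 = 177/149
  5 + 149/177 = 1034/177

1034/177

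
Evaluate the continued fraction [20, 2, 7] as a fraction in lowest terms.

307/15

Using pₖ = aₖpₖ₋₁ + pₖ₋₂ and qₖ = aₖqₖ₋₁ + qₖ₋₂:
  k=0: a=20, p=20, q=1
  k=1: a=2, p=41, q=2
  k=2: a=7, p=307, q=15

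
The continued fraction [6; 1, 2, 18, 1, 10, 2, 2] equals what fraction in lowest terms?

Using pₖ = aₖpₖ₋₁ + pₖ₋₂ and qₖ = aₖqₖ₋₁ + qₖ₋₂:
  k=0: a=6, p=6, q=1
  k=1: a=1, p=7, q=1
  k=2: a=2, p=20, q=3
  k=3: a=18, p=367, q=55
  k=4: a=1, p=387, q=58
  k=5: a=10, p=4237, q=635
  k=6: a=2, p=8861, q=1328
  k=7: a=2, p=21959, q=3291

21959/3291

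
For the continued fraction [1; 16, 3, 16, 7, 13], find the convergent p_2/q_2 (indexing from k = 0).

Using pₖ = aₖpₖ₋₁ + pₖ₋₂, qₖ = aₖqₖ₋₁ + qₖ₋₂ (with p₋₁=1, p₋₂=0, q₋₁=0, q₋₂=1):
  k=0: a=1, p=1, q=1
  k=1: a=16, p=17, q=16
  k=2: a=3, p=52, q=49

52/49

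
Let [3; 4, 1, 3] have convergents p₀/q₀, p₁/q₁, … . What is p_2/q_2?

16/5

Using pₖ = aₖpₖ₋₁ + pₖ₋₂, qₖ = aₖqₖ₋₁ + qₖ₋₂ (with p₋₁=1, p₋₂=0, q₋₁=0, q₋₂=1):
  k=0: a=3, p=3, q=1
  k=1: a=4, p=13, q=4
  k=2: a=1, p=16, q=5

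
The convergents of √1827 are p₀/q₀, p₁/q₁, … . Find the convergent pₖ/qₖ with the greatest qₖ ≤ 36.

1496/35

√1827 = [42; 1, 2, 1, 8, 1, 2, 1, 84, …] (period length 8).
Convergents:
  p_0/q_0 = 42/1
  p_1/q_1 = 43/1
  p_2/q_2 = 128/3
  p_3/q_3 = 171/4
  p_4/q_4 = 1496/35
  p_5/q_5 = 1667/39
q_4 = 35 ≤ 36 < 39 = q_5, so the answer is 1496/35.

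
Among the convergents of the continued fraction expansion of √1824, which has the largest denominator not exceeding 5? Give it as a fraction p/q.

√1824 = [42; 1, 2, 2, 2, 1, 84, …] (period length 6).
Convergents:
  p_0/q_0 = 42/1
  p_1/q_1 = 43/1
  p_2/q_2 = 128/3
  p_3/q_3 = 299/7
q_2 = 3 ≤ 5 < 7 = q_3, so the answer is 128/3.

128/3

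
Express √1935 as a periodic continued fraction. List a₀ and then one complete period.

a₀ = ⌊√1935⌋ = 43.
With m₀=0, d₀=1 and mₖ₊₁ = dₖaₖ − mₖ, dₖ₊₁ = (n − mₖ₊₁²)/dₖ, aₖ₊₁ = ⌊(a₀+mₖ₊₁)/dₖ₊₁⌋:
  k=1: m=43, d=86, a=1
  k=2: m=43, d=1, a=86
d=1 and a=2a₀=86 at k=2, so the next step gives (m, d) = (43, 86) again — its k=1 value — and the period has length 2.

[43; 1, 86]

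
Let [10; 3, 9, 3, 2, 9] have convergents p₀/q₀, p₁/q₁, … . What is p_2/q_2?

289/28

Using pₖ = aₖpₖ₋₁ + pₖ₋₂, qₖ = aₖqₖ₋₁ + qₖ₋₂ (with p₋₁=1, p₋₂=0, q₋₁=0, q₋₂=1):
  k=0: a=10, p=10, q=1
  k=1: a=3, p=31, q=3
  k=2: a=9, p=289, q=28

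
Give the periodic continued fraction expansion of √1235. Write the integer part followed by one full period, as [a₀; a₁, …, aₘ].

[35; 7, 70]

a₀ = ⌊√1235⌋ = 35.
With m₀=0, d₀=1 and mₖ₊₁ = dₖaₖ − mₖ, dₖ₊₁ = (n − mₖ₊₁²)/dₖ, aₖ₊₁ = ⌊(a₀+mₖ₊₁)/dₖ₊₁⌋:
  k=1: m=35, d=10, a=7
  k=2: m=35, d=1, a=70
d=1 and a=2a₀=70 at k=2, so the next step gives (m, d) = (35, 10) again — its k=1 value — and the period has length 2.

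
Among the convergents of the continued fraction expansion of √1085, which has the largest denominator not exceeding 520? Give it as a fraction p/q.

√1085 = [32; 1, 15, 2, 15, 1, 64, …] (period length 6).
Convergents:
  p_0/q_0 = 32/1
  p_1/q_1 = 33/1
  p_2/q_2 = 527/16
  p_3/q_3 = 1087/33
  p_4/q_4 = 16832/511
  p_5/q_5 = 17919/544
q_4 = 511 ≤ 520 < 544 = q_5, so the answer is 16832/511.

16832/511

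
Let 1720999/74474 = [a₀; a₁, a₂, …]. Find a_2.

5

1720999 = 23·74474 + 8097   →  a_0 = 23
74474 = 9·8097 + 1601   →  a_1 = 9
8097 = 5·1601 + 92   →  a_2 = 5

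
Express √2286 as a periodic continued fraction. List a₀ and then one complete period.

a₀ = ⌊√2286⌋ = 47.
With m₀=0, d₀=1 and mₖ₊₁ = dₖaₖ − mₖ, dₖ₊₁ = (n − mₖ₊₁²)/dₖ, aₖ₊₁ = ⌊(a₀+mₖ₊₁)/dₖ₊₁⌋:
  k=1: m=47, d=77, a=1
  k=2: m=30, d=18, a=4
  k=3: m=42, d=29, a=3
  k=4: m=45, d=9, a=10
  k=5: m=45, d=29, a=3
  k=6: m=42, d=18, a=4
  k=7: m=30, d=77, a=1
  k=8: m=47, d=1, a=94
d=1 and a=2a₀=94 at k=8, so the next step gives (m, d) = (47, 77) again — its k=1 value — and the period has length 8.

[47; 1, 4, 3, 10, 3, 4, 1, 94]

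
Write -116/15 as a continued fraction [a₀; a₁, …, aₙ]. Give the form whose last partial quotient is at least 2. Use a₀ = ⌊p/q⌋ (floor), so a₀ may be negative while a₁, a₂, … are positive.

-116 = -8*15 + 4
15 = 3*4 + 3
4 = 1*3 + 1
3 = 3*1 + 0  (stop)
So -116/15 = [-8; 3, 1, 3].

[-8; 3, 1, 3]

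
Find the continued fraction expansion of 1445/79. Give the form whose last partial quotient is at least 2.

[18; 3, 2, 3, 3]

1445 = 18×79 + 23
79 = 3×23 + 10
23 = 2×10 + 3
10 = 3×3 + 1
3 = 3×1 + 0  (stop)
So 1445/79 = [18; 3, 2, 3, 3].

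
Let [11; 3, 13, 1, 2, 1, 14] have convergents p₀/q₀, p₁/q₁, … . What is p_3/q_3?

Using pₖ = aₖpₖ₋₁ + pₖ₋₂, qₖ = aₖqₖ₋₁ + qₖ₋₂ (with p₋₁=1, p₋₂=0, q₋₁=0, q₋₂=1):
  k=0: a=11, p=11, q=1
  k=1: a=3, p=34, q=3
  k=2: a=13, p=453, q=40
  k=3: a=1, p=487, q=43

487/43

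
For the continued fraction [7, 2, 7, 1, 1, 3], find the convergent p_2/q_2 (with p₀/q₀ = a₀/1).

Using pₖ = aₖpₖ₋₁ + pₖ₋₂, qₖ = aₖqₖ₋₁ + qₖ₋₂ (with p₋₁=1, p₋₂=0, q₋₁=0, q₋₂=1):
  k=0: a=7, p=7, q=1
  k=1: a=2, p=15, q=2
  k=2: a=7, p=112, q=15

112/15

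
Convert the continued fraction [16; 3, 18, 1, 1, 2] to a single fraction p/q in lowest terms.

4637/284

Using pₖ = aₖpₖ₋₁ + pₖ₋₂ and qₖ = aₖqₖ₋₁ + qₖ₋₂:
  k=0: a=16, p=16, q=1
  k=1: a=3, p=49, q=3
  k=2: a=18, p=898, q=55
  k=3: a=1, p=947, q=58
  k=4: a=1, p=1845, q=113
  k=5: a=2, p=4637, q=284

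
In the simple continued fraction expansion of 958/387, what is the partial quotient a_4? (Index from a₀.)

2

958 = 2·387 + 184   →  a_0 = 2
387 = 2·184 + 19   →  a_1 = 2
184 = 9·19 + 13   →  a_2 = 9
19 = 1·13 + 6   →  a_3 = 1
13 = 2·6 + 1   →  a_4 = 2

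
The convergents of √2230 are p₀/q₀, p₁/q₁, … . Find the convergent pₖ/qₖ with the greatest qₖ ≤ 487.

16103/341

√2230 = [47; 4, 2, 18, 2, 4, 94, …] (period length 6).
Convergents:
  p_0/q_0 = 47/1
  p_1/q_1 = 189/4
  p_2/q_2 = 425/9
  p_3/q_3 = 7839/166
  p_4/q_4 = 16103/341
  p_5/q_5 = 72251/1530
q_4 = 341 ≤ 487 < 1530 = q_5, so the answer is 16103/341.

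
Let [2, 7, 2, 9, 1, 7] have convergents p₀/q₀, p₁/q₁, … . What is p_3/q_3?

303/142

Using pₖ = aₖpₖ₋₁ + pₖ₋₂, qₖ = aₖqₖ₋₁ + qₖ₋₂ (with p₋₁=1, p₋₂=0, q₋₁=0, q₋₂=1):
  k=0: a=2, p=2, q=1
  k=1: a=7, p=15, q=7
  k=2: a=2, p=32, q=15
  k=3: a=9, p=303, q=142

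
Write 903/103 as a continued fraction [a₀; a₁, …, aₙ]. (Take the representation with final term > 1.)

[8; 1, 3, 3, 2, 3]

903 = 8*103 + 79
103 = 1*79 + 24
79 = 3*24 + 7
24 = 3*7 + 3
7 = 2*3 + 1
3 = 3*1 + 0  (stop)
So 903/103 = [8; 1, 3, 3, 2, 3].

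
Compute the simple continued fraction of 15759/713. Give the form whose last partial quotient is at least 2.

15759 = 22×713 + 73
713 = 9×73 + 56
73 = 1×56 + 17
56 = 3×17 + 5
17 = 3×5 + 2
5 = 2×2 + 1
2 = 2×1 + 0  (stop)
So 15759/713 = [22; 9, 1, 3, 3, 2, 2].

[22; 9, 1, 3, 3, 2, 2]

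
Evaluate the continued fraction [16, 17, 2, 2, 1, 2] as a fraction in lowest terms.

Fold from the inside: start with 2/1.
  1 + 1/2 = 3/2
  2 + 2/3 = 8/3
  2 + 3/8 = 19/8
  17 + 8/19 = 331/19
  16 + 19/331 = 5315/331

5315/331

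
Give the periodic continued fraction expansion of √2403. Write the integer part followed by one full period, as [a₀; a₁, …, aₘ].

a₀ = ⌊√2403⌋ = 49.
With m₀=0, d₀=1 and mₖ₊₁ = dₖaₖ − mₖ, dₖ₊₁ = (n − mₖ₊₁²)/dₖ, aₖ₊₁ = ⌊(a₀+mₖ₊₁)/dₖ₊₁⌋:
  k=1: m=49, d=2, a=49
  k=2: m=49, d=1, a=98
d=1 and a=2a₀=98 at k=2, so the next step gives (m, d) = (49, 2) again — its k=1 value — and the period has length 2.

[49; 49, 98]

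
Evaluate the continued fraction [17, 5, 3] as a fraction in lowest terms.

275/16

Using pₖ = aₖpₖ₋₁ + pₖ₋₂ and qₖ = aₖqₖ₋₁ + qₖ₋₂:
  k=0: a=17, p=17, q=1
  k=1: a=5, p=86, q=5
  k=2: a=3, p=275, q=16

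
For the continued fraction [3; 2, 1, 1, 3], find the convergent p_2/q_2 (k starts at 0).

Using pₖ = aₖpₖ₋₁ + pₖ₋₂, qₖ = aₖqₖ₋₁ + qₖ₋₂ (with p₋₁=1, p₋₂=0, q₋₁=0, q₋₂=1):
  k=0: a=3, p=3, q=1
  k=1: a=2, p=7, q=2
  k=2: a=1, p=10, q=3

10/3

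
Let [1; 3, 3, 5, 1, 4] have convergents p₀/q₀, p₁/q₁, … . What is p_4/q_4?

82/63

Using pₖ = aₖpₖ₋₁ + pₖ₋₂, qₖ = aₖqₖ₋₁ + qₖ₋₂ (with p₋₁=1, p₋₂=0, q₋₁=0, q₋₂=1):
  k=0: a=1, p=1, q=1
  k=1: a=3, p=4, q=3
  k=2: a=3, p=13, q=10
  k=3: a=5, p=69, q=53
  k=4: a=1, p=82, q=63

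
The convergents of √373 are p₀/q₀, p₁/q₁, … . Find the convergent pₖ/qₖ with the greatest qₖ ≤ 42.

√373 = [19; 3, 5, 5, 3, 38, …] (period length 5).
Convergents:
  p_0/q_0 = 19/1
  p_1/q_1 = 58/3
  p_2/q_2 = 309/16
  p_3/q_3 = 1603/83
q_2 = 16 ≤ 42 < 83 = q_3, so the answer is 309/16.

309/16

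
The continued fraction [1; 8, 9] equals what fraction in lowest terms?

Fold from the inside: start with 9/1.
  8 + 1/9 = 73/9
  1 + 9/73 = 82/73

82/73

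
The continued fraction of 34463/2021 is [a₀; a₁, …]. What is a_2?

34463 = 17·2021 + 106   →  a_0 = 17
2021 = 19·106 + 7   →  a_1 = 19
106 = 15·7 + 1   →  a_2 = 15

15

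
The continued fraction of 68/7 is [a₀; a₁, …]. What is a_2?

68 = 9·7 + 5   →  a_0 = 9
7 = 1·5 + 2   →  a_1 = 1
5 = 2·2 + 1   →  a_2 = 2

2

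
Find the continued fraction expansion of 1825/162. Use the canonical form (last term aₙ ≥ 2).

1825 = 11×162 + 43
162 = 3×43 + 33
43 = 1×33 + 10
33 = 3×10 + 3
10 = 3×3 + 1
3 = 3×1 + 0  (stop)
So 1825/162 = [11; 3, 1, 3, 3, 3].

[11; 3, 1, 3, 3, 3]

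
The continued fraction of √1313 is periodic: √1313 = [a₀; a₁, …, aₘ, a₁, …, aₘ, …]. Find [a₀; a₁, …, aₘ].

[36; 4, 4, 72]

a₀ = ⌊√1313⌋ = 36.
With m₀=0, d₀=1 and mₖ₊₁ = dₖaₖ − mₖ, dₖ₊₁ = (n − mₖ₊₁²)/dₖ, aₖ₊₁ = ⌊(a₀+mₖ₊₁)/dₖ₊₁⌋:
  k=1: m=36, d=17, a=4
  k=2: m=32, d=17, a=4
  k=3: m=36, d=1, a=72
d=1 and a=2a₀=72 at k=3, so the next step gives (m, d) = (36, 17) again — its k=1 value — and the period has length 3.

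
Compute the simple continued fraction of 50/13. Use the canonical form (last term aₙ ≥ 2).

50 = 3*13 + 11
13 = 1*11 + 2
11 = 5*2 + 1
2 = 2*1 + 0  (stop)
So 50/13 = [3; 1, 5, 2].

[3; 1, 5, 2]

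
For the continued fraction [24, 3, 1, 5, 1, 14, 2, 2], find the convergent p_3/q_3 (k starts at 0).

558/23

Using pₖ = aₖpₖ₋₁ + pₖ₋₂, qₖ = aₖqₖ₋₁ + qₖ₋₂ (with p₋₁=1, p₋₂=0, q₋₁=0, q₋₂=1):
  k=0: a=24, p=24, q=1
  k=1: a=3, p=73, q=3
  k=2: a=1, p=97, q=4
  k=3: a=5, p=558, q=23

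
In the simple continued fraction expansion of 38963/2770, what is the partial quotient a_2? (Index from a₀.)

7

38963 = 14·2770 + 183   →  a_0 = 14
2770 = 15·183 + 25   →  a_1 = 15
183 = 7·25 + 8   →  a_2 = 7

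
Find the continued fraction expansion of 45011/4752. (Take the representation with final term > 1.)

[9; 2, 8, 2, 3, 5, 7]

45011 = 9*4752 + 2243
4752 = 2*2243 + 266
2243 = 8*266 + 115
266 = 2*115 + 36
115 = 3*36 + 7
36 = 5*7 + 1
7 = 7*1 + 0  (stop)
So 45011/4752 = [9; 2, 8, 2, 3, 5, 7].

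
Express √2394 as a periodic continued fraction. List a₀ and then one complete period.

[48; 1, 12, 1, 96]

a₀ = ⌊√2394⌋ = 48.
With m₀=0, d₀=1 and mₖ₊₁ = dₖaₖ − mₖ, dₖ₊₁ = (n − mₖ₊₁²)/dₖ, aₖ₊₁ = ⌊(a₀+mₖ₊₁)/dₖ₊₁⌋:
  k=1: m=48, d=90, a=1
  k=2: m=42, d=7, a=12
  k=3: m=42, d=90, a=1
  k=4: m=48, d=1, a=96
d=1 and a=2a₀=96 at k=4, so the next step gives (m, d) = (48, 90) again — its k=1 value — and the period has length 4.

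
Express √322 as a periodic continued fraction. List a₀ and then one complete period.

a₀ = ⌊√322⌋ = 17.
With m₀=0, d₀=1 and mₖ₊₁ = dₖaₖ − mₖ, dₖ₊₁ = (n − mₖ₊₁²)/dₖ, aₖ₊₁ = ⌊(a₀+mₖ₊₁)/dₖ₊₁⌋:
  k=1: m=17, d=33, a=1
  k=2: m=16, d=2, a=16
  k=3: m=16, d=33, a=1
  k=4: m=17, d=1, a=34
d=1 and a=2a₀=34 at k=4, so the next step gives (m, d) = (17, 33) again — its k=1 value — and the period has length 4.

[17; 1, 16, 1, 34]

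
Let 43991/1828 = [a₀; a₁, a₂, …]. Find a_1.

43991 = 24·1828 + 119   →  a_0 = 24
1828 = 15·119 + 43   →  a_1 = 15

15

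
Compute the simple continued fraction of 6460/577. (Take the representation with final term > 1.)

[11; 5, 9, 2, 2, 2]

6460 = 11×577 + 113
577 = 5×113 + 12
113 = 9×12 + 5
12 = 2×5 + 2
5 = 2×2 + 1
2 = 2×1 + 0  (stop)
So 6460/577 = [11; 5, 9, 2, 2, 2].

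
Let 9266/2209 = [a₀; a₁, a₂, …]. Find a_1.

5

9266 = 4·2209 + 430   →  a_0 = 4
2209 = 5·430 + 59   →  a_1 = 5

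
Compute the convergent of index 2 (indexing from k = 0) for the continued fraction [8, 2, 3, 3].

Using pₖ = aₖpₖ₋₁ + pₖ₋₂, qₖ = aₖqₖ₋₁ + qₖ₋₂ (with p₋₁=1, p₋₂=0, q₋₁=0, q₋₂=1):
  k=0: a=8, p=8, q=1
  k=1: a=2, p=17, q=2
  k=2: a=3, p=59, q=7

59/7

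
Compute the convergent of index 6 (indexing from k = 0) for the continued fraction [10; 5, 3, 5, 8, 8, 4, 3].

237467/23308

Using pₖ = aₖpₖ₋₁ + pₖ₋₂, qₖ = aₖqₖ₋₁ + qₖ₋₂ (with p₋₁=1, p₋₂=0, q₋₁=0, q₋₂=1):
  k=0: a=10, p=10, q=1
  k=1: a=5, p=51, q=5
  k=2: a=3, p=163, q=16
  k=3: a=5, p=866, q=85
  k=4: a=8, p=7091, q=696
  k=5: a=8, p=57594, q=5653
  k=6: a=4, p=237467, q=23308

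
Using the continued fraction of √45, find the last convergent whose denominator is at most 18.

√45 = [6; 1, 2, 2, 2, 1, 12, …] (period length 6).
Convergents:
  p_0/q_0 = 6/1
  p_1/q_1 = 7/1
  p_2/q_2 = 20/3
  p_3/q_3 = 47/7
  p_4/q_4 = 114/17
  p_5/q_5 = 161/24
q_4 = 17 ≤ 18 < 24 = q_5, so the answer is 114/17.

114/17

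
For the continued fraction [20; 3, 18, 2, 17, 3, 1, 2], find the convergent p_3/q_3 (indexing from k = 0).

2297/113

Using pₖ = aₖpₖ₋₁ + pₖ₋₂, qₖ = aₖqₖ₋₁ + qₖ₋₂ (with p₋₁=1, p₋₂=0, q₋₁=0, q₋₂=1):
  k=0: a=20, p=20, q=1
  k=1: a=3, p=61, q=3
  k=2: a=18, p=1118, q=55
  k=3: a=2, p=2297, q=113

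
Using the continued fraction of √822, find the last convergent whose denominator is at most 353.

7397/258

√822 = [28; 1, 2, 28, 2, 1, 56, …] (period length 6).
Convergents:
  p_0/q_0 = 28/1
  p_1/q_1 = 29/1
  p_2/q_2 = 86/3
  p_3/q_3 = 2437/85
  p_4/q_4 = 4960/173
  p_5/q_5 = 7397/258
  p_6/q_6 = 419192/14621
q_5 = 258 ≤ 353 < 14621 = q_6, so the answer is 7397/258.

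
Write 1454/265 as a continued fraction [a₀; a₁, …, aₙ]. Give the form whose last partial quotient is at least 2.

1454 = 5×265 + 129
265 = 2×129 + 7
129 = 18×7 + 3
7 = 2×3 + 1
3 = 3×1 + 0  (stop)
So 1454/265 = [5; 2, 18, 2, 3].

[5; 2, 18, 2, 3]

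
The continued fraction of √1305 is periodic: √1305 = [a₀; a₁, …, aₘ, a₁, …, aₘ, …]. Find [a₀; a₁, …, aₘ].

[36; 8, 72]

a₀ = ⌊√1305⌋ = 36.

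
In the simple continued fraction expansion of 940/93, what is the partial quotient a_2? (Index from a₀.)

3

940 = 10·93 + 10   →  a_0 = 10
93 = 9·10 + 3   →  a_1 = 9
10 = 3·3 + 1   →  a_2 = 3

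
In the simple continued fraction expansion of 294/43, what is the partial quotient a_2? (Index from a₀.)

294 = 6·43 + 36   →  a_0 = 6
43 = 1·36 + 7   →  a_1 = 1
36 = 5·7 + 1   →  a_2 = 5

5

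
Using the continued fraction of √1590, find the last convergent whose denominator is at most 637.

25161/631

√1590 = [39; 1, 6, 1, 78, …] (period length 4).
Convergents:
  p_0/q_0 = 39/1
  p_1/q_1 = 40/1
  p_2/q_2 = 279/7
  p_3/q_3 = 319/8
  p_4/q_4 = 25161/631
  p_5/q_5 = 25480/639
q_4 = 631 ≤ 637 < 639 = q_5, so the answer is 25161/631.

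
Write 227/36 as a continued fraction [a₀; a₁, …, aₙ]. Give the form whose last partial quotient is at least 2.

227 = 6×36 + 11
36 = 3×11 + 3
11 = 3×3 + 2
3 = 1×2 + 1
2 = 2×1 + 0  (stop)
So 227/36 = [6; 3, 3, 1, 2].

[6; 3, 3, 1, 2]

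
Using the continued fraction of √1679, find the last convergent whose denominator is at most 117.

√1679 = [40; 1, 39, 1, 80, …] (period length 4).
Convergents:
  p_0/q_0 = 40/1
  p_1/q_1 = 41/1
  p_2/q_2 = 1639/40
  p_3/q_3 = 1680/41
  p_4/q_4 = 136039/3320
q_3 = 41 ≤ 117 < 3320 = q_4, so the answer is 1680/41.

1680/41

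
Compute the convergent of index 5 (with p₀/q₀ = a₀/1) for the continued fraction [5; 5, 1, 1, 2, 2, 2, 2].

347/67

Using pₖ = aₖpₖ₋₁ + pₖ₋₂, qₖ = aₖqₖ₋₁ + qₖ₋₂ (with p₋₁=1, p₋₂=0, q₋₁=0, q₋₂=1):
  k=0: a=5, p=5, q=1
  k=1: a=5, p=26, q=5
  k=2: a=1, p=31, q=6
  k=3: a=1, p=57, q=11
  k=4: a=2, p=145, q=28
  k=5: a=2, p=347, q=67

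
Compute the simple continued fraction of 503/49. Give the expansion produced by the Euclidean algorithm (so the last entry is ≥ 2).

[10; 3, 1, 3, 3]

503 = 10·49 + 13
49 = 3·13 + 10
13 = 1·10 + 3
10 = 3·3 + 1
3 = 3·1 + 0  (stop)
So 503/49 = [10; 3, 1, 3, 3].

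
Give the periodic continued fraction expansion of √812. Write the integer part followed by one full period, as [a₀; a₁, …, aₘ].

[28; 2, 56]

a₀ = ⌊√812⌋ = 28.
With m₀=0, d₀=1 and mₖ₊₁ = dₖaₖ − mₖ, dₖ₊₁ = (n − mₖ₊₁²)/dₖ, aₖ₊₁ = ⌊(a₀+mₖ₊₁)/dₖ₊₁⌋:
  k=1: m=28, d=28, a=2
  k=2: m=28, d=1, a=56
d=1 and a=2a₀=56 at k=2, so the next step gives (m, d) = (28, 28) again — its k=1 value — and the period has length 2.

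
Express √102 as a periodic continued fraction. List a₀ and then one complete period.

a₀ = ⌊√102⌋ = 10.
With m₀=0, d₀=1 and mₖ₊₁ = dₖaₖ − mₖ, dₖ₊₁ = (n − mₖ₊₁²)/dₖ, aₖ₊₁ = ⌊(a₀+mₖ₊₁)/dₖ₊₁⌋:
  k=1: m=10, d=2, a=10
  k=2: m=10, d=1, a=20
d=1 and a=2a₀=20 at k=2, so the next step gives (m, d) = (10, 2) again — its k=1 value — and the period has length 2.

[10; 10, 20]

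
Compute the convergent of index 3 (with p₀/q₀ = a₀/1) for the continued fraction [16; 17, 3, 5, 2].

4448/277

Using pₖ = aₖpₖ₋₁ + pₖ₋₂, qₖ = aₖqₖ₋₁ + qₖ₋₂ (with p₋₁=1, p₋₂=0, q₋₁=0, q₋₂=1):
  k=0: a=16, p=16, q=1
  k=1: a=17, p=273, q=17
  k=2: a=3, p=835, q=52
  k=3: a=5, p=4448, q=277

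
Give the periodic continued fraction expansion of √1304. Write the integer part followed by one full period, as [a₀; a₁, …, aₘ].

[36; 9, 72]

a₀ = ⌊√1304⌋ = 36.
With m₀=0, d₀=1 and mₖ₊₁ = dₖaₖ − mₖ, dₖ₊₁ = (n − mₖ₊₁²)/dₖ, aₖ₊₁ = ⌊(a₀+mₖ₊₁)/dₖ₊₁⌋:
  k=1: m=36, d=8, a=9
  k=2: m=36, d=1, a=72
d=1 and a=2a₀=72 at k=2, so the next step gives (m, d) = (36, 8) again — its k=1 value — and the period has length 2.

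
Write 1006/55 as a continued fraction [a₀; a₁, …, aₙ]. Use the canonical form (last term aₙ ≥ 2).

[18; 3, 2, 3, 2]

1006 = 18×55 + 16
55 = 3×16 + 7
16 = 2×7 + 2
7 = 3×2 + 1
2 = 2×1 + 0  (stop)
So 1006/55 = [18; 3, 2, 3, 2].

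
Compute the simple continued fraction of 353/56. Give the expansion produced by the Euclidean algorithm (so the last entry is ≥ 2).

[6; 3, 3, 2, 2]

353 = 6×56 + 17
56 = 3×17 + 5
17 = 3×5 + 2
5 = 2×2 + 1
2 = 2×1 + 0  (stop)
So 353/56 = [6; 3, 3, 2, 2].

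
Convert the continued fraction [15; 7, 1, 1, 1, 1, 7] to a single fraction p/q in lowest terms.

4373/289

Using pₖ = aₖpₖ₋₁ + pₖ₋₂ and qₖ = aₖqₖ₋₁ + qₖ₋₂:
  k=0: a=15, p=15, q=1
  k=1: a=7, p=106, q=7
  k=2: a=1, p=121, q=8
  k=3: a=1, p=227, q=15
  k=4: a=1, p=348, q=23
  k=5: a=1, p=575, q=38
  k=6: a=7, p=4373, q=289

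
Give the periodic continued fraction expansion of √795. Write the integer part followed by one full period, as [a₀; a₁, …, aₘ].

a₀ = ⌊√795⌋ = 28.

[28; 5, 9, 5, 56]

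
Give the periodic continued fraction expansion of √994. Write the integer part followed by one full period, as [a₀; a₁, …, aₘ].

[31; 1, 1, 8, 1, 1, 62]

a₀ = ⌊√994⌋ = 31.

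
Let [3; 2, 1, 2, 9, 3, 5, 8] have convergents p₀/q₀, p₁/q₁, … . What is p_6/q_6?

Using pₖ = aₖpₖ₋₁ + pₖ₋₂, qₖ = aₖqₖ₋₁ + qₖ₋₂ (with p₋₁=1, p₋₂=0, q₋₁=0, q₋₂=1):
  k=0: a=3, p=3, q=1
  k=1: a=2, p=7, q=2
  k=2: a=1, p=10, q=3
  k=3: a=2, p=27, q=8
  k=4: a=9, p=253, q=75
  k=5: a=3, p=786, q=233
  k=6: a=5, p=4183, q=1240

4183/1240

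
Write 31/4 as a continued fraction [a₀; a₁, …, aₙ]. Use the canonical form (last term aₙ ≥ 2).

[7; 1, 3]

31 = 7·4 + 3
4 = 1·3 + 1
3 = 3·1 + 0  (stop)
So 31/4 = [7; 1, 3].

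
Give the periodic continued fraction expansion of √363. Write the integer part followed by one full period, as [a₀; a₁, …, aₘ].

a₀ = ⌊√363⌋ = 19.

[19; 19, 38]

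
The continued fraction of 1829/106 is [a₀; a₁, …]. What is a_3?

12

1829 = 17·106 + 27   →  a_0 = 17
106 = 3·27 + 25   →  a_1 = 3
27 = 1·25 + 2   →  a_2 = 1
25 = 12·2 + 1   →  a_3 = 12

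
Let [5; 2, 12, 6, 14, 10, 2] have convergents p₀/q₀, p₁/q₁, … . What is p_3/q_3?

833/152

Using pₖ = aₖpₖ₋₁ + pₖ₋₂, qₖ = aₖqₖ₋₁ + qₖ₋₂ (with p₋₁=1, p₋₂=0, q₋₁=0, q₋₂=1):
  k=0: a=5, p=5, q=1
  k=1: a=2, p=11, q=2
  k=2: a=12, p=137, q=25
  k=3: a=6, p=833, q=152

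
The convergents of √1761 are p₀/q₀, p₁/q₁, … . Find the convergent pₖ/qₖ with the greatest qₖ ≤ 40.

√1761 = [41; 1, 26, 1, 82, …] (period length 4).
Convergents:
  p_0/q_0 = 41/1
  p_1/q_1 = 42/1
  p_2/q_2 = 1133/27
  p_3/q_3 = 1175/28
  p_4/q_4 = 97483/2323
q_3 = 28 ≤ 40 < 2323 = q_4, so the answer is 1175/28.

1175/28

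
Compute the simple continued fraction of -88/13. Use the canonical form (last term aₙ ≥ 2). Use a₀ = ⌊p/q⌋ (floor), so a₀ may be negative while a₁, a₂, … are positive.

-88 = -7×13 + 3
13 = 4×3 + 1
3 = 3×1 + 0  (stop)
So -88/13 = [-7; 4, 3].

[-7; 4, 3]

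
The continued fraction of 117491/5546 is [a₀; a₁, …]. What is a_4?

117491 = 21·5546 + 1025   →  a_0 = 21
5546 = 5·1025 + 421   →  a_1 = 5
1025 = 2·421 + 183   →  a_2 = 2
421 = 2·183 + 55   →  a_3 = 2
183 = 3·55 + 18   →  a_4 = 3

3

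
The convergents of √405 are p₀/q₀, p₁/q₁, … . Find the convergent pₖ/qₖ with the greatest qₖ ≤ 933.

6460/321

√405 = [20; 8, 40, …] (period length 2).
Convergents:
  p_0/q_0 = 20/1
  p_1/q_1 = 161/8
  p_2/q_2 = 6460/321
  p_3/q_3 = 51841/2576
q_2 = 321 ≤ 933 < 2576 = q_3, so the answer is 6460/321.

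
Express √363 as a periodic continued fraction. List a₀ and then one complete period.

[19; 19, 38]

a₀ = ⌊√363⌋ = 19.
With m₀=0, d₀=1 and mₖ₊₁ = dₖaₖ − mₖ, dₖ₊₁ = (n − mₖ₊₁²)/dₖ, aₖ₊₁ = ⌊(a₀+mₖ₊₁)/dₖ₊₁⌋:
  k=1: m=19, d=2, a=19
  k=2: m=19, d=1, a=38
d=1 and a=2a₀=38 at k=2, so the next step gives (m, d) = (19, 2) again — its k=1 value — and the period has length 2.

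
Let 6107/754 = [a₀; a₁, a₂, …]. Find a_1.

6107 = 8·754 + 75   →  a_0 = 8
754 = 10·75 + 4   →  a_1 = 10

10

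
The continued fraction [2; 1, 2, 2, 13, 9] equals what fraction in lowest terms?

Using pₖ = aₖpₖ₋₁ + pₖ₋₂ and qₖ = aₖqₖ₋₁ + qₖ₋₂:
  k=0: a=2, p=2, q=1
  k=1: a=1, p=3, q=1
  k=2: a=2, p=8, q=3
  k=3: a=2, p=19, q=7
  k=4: a=13, p=255, q=94
  k=5: a=9, p=2314, q=853

2314/853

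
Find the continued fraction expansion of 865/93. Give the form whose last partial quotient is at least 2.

865 = 9·93 + 28
93 = 3·28 + 9
28 = 3·9 + 1
9 = 9·1 + 0  (stop)
So 865/93 = [9; 3, 3, 9].

[9; 3, 3, 9]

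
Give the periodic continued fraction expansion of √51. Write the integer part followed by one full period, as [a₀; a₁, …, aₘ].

[7; 7, 14]

a₀ = ⌊√51⌋ = 7.
With m₀=0, d₀=1 and mₖ₊₁ = dₖaₖ − mₖ, dₖ₊₁ = (n − mₖ₊₁²)/dₖ, aₖ₊₁ = ⌊(a₀+mₖ₊₁)/dₖ₊₁⌋:
  k=1: m=7, d=2, a=7
  k=2: m=7, d=1, a=14
d=1 and a=2a₀=14 at k=2, so the next step gives (m, d) = (7, 2) again — its k=1 value — and the period has length 2.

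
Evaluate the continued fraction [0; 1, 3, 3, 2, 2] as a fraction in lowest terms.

56/73

Using pₖ = aₖpₖ₋₁ + pₖ₋₂ and qₖ = aₖqₖ₋₁ + qₖ₋₂:
  k=0: a=0, p=0, q=1
  k=1: a=1, p=1, q=1
  k=2: a=3, p=3, q=4
  k=3: a=3, p=10, q=13
  k=4: a=2, p=23, q=30
  k=5: a=2, p=56, q=73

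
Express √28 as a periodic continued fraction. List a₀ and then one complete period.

a₀ = ⌊√28⌋ = 5.
With m₀=0, d₀=1 and mₖ₊₁ = dₖaₖ − mₖ, dₖ₊₁ = (n − mₖ₊₁²)/dₖ, aₖ₊₁ = ⌊(a₀+mₖ₊₁)/dₖ₊₁⌋:
  k=1: m=5, d=3, a=3
  k=2: m=4, d=4, a=2
  k=3: m=4, d=3, a=3
  k=4: m=5, d=1, a=10
d=1 and a=2a₀=10 at k=4, so the next step gives (m, d) = (5, 3) again — its k=1 value — and the period has length 4.

[5; 3, 2, 3, 10]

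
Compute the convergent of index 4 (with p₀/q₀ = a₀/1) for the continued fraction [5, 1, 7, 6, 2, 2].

623/106

Using pₖ = aₖpₖ₋₁ + pₖ₋₂, qₖ = aₖqₖ₋₁ + qₖ₋₂ (with p₋₁=1, p₋₂=0, q₋₁=0, q₋₂=1):
  k=0: a=5, p=5, q=1
  k=1: a=1, p=6, q=1
  k=2: a=7, p=47, q=8
  k=3: a=6, p=288, q=49
  k=4: a=2, p=623, q=106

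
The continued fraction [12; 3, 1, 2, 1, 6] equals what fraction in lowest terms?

1239/101

Fold from the inside: start with 6/1.
  1 + 1/6 = 7/6
  2 + 6/7 = 20/7
  1 + 7/20 = 27/20
  3 + 20/27 = 101/27
  12 + 27/101 = 1239/101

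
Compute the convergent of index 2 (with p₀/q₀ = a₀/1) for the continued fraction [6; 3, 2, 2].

44/7

Using pₖ = aₖpₖ₋₁ + pₖ₋₂, qₖ = aₖqₖ₋₁ + qₖ₋₂ (with p₋₁=1, p₋₂=0, q₋₁=0, q₋₂=1):
  k=0: a=6, p=6, q=1
  k=1: a=3, p=19, q=3
  k=2: a=2, p=44, q=7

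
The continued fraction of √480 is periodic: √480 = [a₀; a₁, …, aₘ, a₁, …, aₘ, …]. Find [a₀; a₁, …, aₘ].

[21; 1, 9, 1, 42]

a₀ = ⌊√480⌋ = 21.
With m₀=0, d₀=1 and mₖ₊₁ = dₖaₖ − mₖ, dₖ₊₁ = (n − mₖ₊₁²)/dₖ, aₖ₊₁ = ⌊(a₀+mₖ₊₁)/dₖ₊₁⌋:
  k=1: m=21, d=39, a=1
  k=2: m=18, d=4, a=9
  k=3: m=18, d=39, a=1
  k=4: m=21, d=1, a=42
d=1 and a=2a₀=42 at k=4, so the next step gives (m, d) = (21, 39) again — its k=1 value — and the period has length 4.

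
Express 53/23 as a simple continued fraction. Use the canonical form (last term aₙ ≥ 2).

53 = 2·23 + 7
23 = 3·7 + 2
7 = 3·2 + 1
2 = 2·1 + 0  (stop)
So 53/23 = [2; 3, 3, 2].

[2; 3, 3, 2]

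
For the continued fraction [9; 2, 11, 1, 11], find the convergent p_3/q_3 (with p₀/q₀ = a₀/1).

Using pₖ = aₖpₖ₋₁ + pₖ₋₂, qₖ = aₖqₖ₋₁ + qₖ₋₂ (with p₋₁=1, p₋₂=0, q₋₁=0, q₋₂=1):
  k=0: a=9, p=9, q=1
  k=1: a=2, p=19, q=2
  k=2: a=11, p=218, q=23
  k=3: a=1, p=237, q=25

237/25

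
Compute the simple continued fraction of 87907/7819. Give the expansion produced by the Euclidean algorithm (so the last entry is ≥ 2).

87907 = 11·7819 + 1898
7819 = 4·1898 + 227
1898 = 8·227 + 82
227 = 2·82 + 63
82 = 1·63 + 19
63 = 3·19 + 6
19 = 3·6 + 1
6 = 6·1 + 0  (stop)
So 87907/7819 = [11; 4, 8, 2, 1, 3, 3, 6].

[11; 4, 8, 2, 1, 3, 3, 6]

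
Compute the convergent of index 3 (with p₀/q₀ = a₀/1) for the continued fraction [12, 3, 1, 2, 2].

135/11

Using pₖ = aₖpₖ₋₁ + pₖ₋₂, qₖ = aₖqₖ₋₁ + qₖ₋₂ (with p₋₁=1, p₋₂=0, q₋₁=0, q₋₂=1):
  k=0: a=12, p=12, q=1
  k=1: a=3, p=37, q=3
  k=2: a=1, p=49, q=4
  k=3: a=2, p=135, q=11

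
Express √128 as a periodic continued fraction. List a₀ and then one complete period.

a₀ = ⌊√128⌋ = 11.
With m₀=0, d₀=1 and mₖ₊₁ = dₖaₖ − mₖ, dₖ₊₁ = (n − mₖ₊₁²)/dₖ, aₖ₊₁ = ⌊(a₀+mₖ₊₁)/dₖ₊₁⌋:
  k=1: m=11, d=7, a=3
  k=2: m=10, d=4, a=5
  k=3: m=10, d=7, a=3
  k=4: m=11, d=1, a=22
d=1 and a=2a₀=22 at k=4, so the next step gives (m, d) = (11, 7) again — its k=1 value — and the period has length 4.

[11; 3, 5, 3, 22]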